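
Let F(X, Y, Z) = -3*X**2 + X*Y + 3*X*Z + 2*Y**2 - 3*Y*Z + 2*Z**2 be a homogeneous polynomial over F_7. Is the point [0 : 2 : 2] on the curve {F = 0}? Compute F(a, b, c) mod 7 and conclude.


F(0,2,2) ≡ 4 (mod 7); P is NOT on the curve.

Evaluate F(0, 2, 2) term-by-term (mod 7).
  -3*X**2 ↦ -3·0·1·1 = 0
  X*Y ↦ 1·0·2·1 = 0
  3*X*Z ↦ 3·0·1·2 = 0
  2*Y**2 ↦ 2·1·4·1 = 8
  -3*Y*Z ↦ -3·1·2·2 = -12
  2*Z**2 ↦ 2·1·1·4 = 8
Sum: F(0, 2, 2) = (0) + (0) + (0) + (8) + (-12) + (8) = 4.
Reducing mod 7: 4 ≡ 4 (mod 7).
Since F(a, b, c) ≡ 4 ≠ 0 (mod 7), P does NOT lie on the curve.


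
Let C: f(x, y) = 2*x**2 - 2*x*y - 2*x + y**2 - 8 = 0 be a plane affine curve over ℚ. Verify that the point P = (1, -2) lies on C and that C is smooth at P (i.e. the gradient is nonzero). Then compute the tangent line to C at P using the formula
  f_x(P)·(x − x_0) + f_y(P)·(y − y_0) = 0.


Tangent line at P: 6*x - 6*y - 18 = 0.

Step 1: f(1, -2) = 0, so P lies on C.
Step 2: partial derivatives
  f_x(x, y) = 4*x - 2*y - 2, f_y(x, y) = -2*x + 2*y.
  f_x(P) = 6, f_y(P) = -6 (gradient nonzero, so P is smooth).
Step 3: tangent line at P: 6·(x − 1) + -6·(y − -2) = 0.
Expanding: 6*x - 6*y - 18 = 0.


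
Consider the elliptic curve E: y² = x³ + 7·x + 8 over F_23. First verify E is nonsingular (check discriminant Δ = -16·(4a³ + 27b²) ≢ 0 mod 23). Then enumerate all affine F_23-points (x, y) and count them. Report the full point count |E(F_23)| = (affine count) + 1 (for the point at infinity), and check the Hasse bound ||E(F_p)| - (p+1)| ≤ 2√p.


Affine points = {(0, 10), (0, 13), (1, 4), (1, 19), (4, 10), (4, 13), (6, 6), (6, 17), (7, 3), (7, 20), (8, 1), (8, 22), (9, 8), (9, 15), (11, 6), (11, 17), (12, 7), (12, 16), (17, 7), (17, 16), (18, 3), (18, 20), (19, 10), (19, 13), (20, 11), (20, 12), (21, 3), (21, 20), (22, 0)}; affine count = 29; |E(F_23)| = 30.

Discriminant check: Δ ∝ 4a³ + 27b² = 4·7³ + 27·8² = 4·343 + 27·64 ≡ 18 (mod 23). Nonzero ⇒ E is nonsingular.
For each x ∈ F_23, compute rhs = x³ + 7·x + 8 mod 23, then count y ∈ F_23 with y² ≡ rhs.
  x = 0: rhs = 8, matching y values: 10, 13 (2 points).
  x = 1: rhs = 16, matching y values: 4, 19 (2 points).
  x = 2: rhs = 7, matching y values: none (0 points).
  x = 3: rhs = 10, matching y values: none (0 points).
  x = 4: rhs = 8, matching y values: 10, 13 (2 points).
  x = 5: rhs = 7, matching y values: none (0 points).
  x = 6: rhs = 13, matching y values: 6, 17 (2 points).
  x = 7: rhs = 9, matching y values: 3, 20 (2 points).
  x = 8: rhs = 1, matching y values: 1, 22 (2 points).
  x = 9: rhs = 18, matching y values: 8, 15 (2 points).
  x = 10: rhs = 20, matching y values: none (0 points).
  x = 11: rhs = 13, matching y values: 6, 17 (2 points).
  x = 12: rhs = 3, matching y values: 7, 16 (2 points).
  x = 13: rhs = 19, matching y values: none (0 points).
  x = 14: rhs = 21, matching y values: none (0 points).
  x = 15: rhs = 15, matching y values: none (0 points).
  x = 16: rhs = 7, matching y values: none (0 points).
  x = 17: rhs = 3, matching y values: 7, 16 (2 points).
  x = 18: rhs = 9, matching y values: 3, 20 (2 points).
  x = 19: rhs = 8, matching y values: 10, 13 (2 points).
  x = 20: rhs = 6, matching y values: 11, 12 (2 points).
  x = 21: rhs = 9, matching y values: 3, 20 (2 points).
  x = 22: rhs = 0, matching y values: 0 (1 points).
Total affine count: 29.
Full point count |E(F_23)| = 29 + 1 = 30.
Hasse bound: |30 − (23+1)| = |6| = 6 ≤ 2√23 ≈ 9.5917 ✓.


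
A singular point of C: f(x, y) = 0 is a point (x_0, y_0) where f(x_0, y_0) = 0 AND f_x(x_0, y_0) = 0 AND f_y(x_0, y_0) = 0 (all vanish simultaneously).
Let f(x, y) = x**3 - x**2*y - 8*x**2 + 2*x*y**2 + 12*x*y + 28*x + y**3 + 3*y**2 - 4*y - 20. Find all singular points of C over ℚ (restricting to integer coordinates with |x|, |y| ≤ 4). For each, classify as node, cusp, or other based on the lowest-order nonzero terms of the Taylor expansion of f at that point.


Singular points: {(2, -2)}; classification: cusp.

Compute partial derivatives:
  f_x = 3*x**2 - 2*x*y - 16*x + 2*y**2 + 12*y + 28.
  f_y = -x**2 + 4*x*y + 12*x + 3*y**2 + 6*y - 4.
Scan x_0 ∈ {−4, ..., 4}. For each x_0, f_y(x_0, y) is a polynomial in y; find its integer roots y ∈ {−4, ..., 4}, then test f_x and f at those candidates.
  x = -4: f_y(-4, y) = 3*y**2 - 10*y - 68; no integer root y with |y| ≤ 4.
  x = -3: f_y(-3, y) = 3*y**2 - 6*y - 49; no integer root y with |y| ≤ 4.
  x = -2: f_y(-2, y) = 3*y**2 - 2*y - 32; no integer root y with |y| ≤ 4.
  x = -1: f_y(-1, y) = 3*y**2 + 2*y - 17; no integer root y with |y| ≤ 4.
  x = 0: f_y(0, y) = 3*y**2 + 6*y - 4; no integer root y with |y| ≤ 4.
  x = 1: f_y(1, y) = 3*y**2 + 10*y + 7; vanishes at y ∈ {-1}. (1, -1): f_x = 7 ≠ 0.
  x = 2: f_y(2, y) = 3*y**2 + 14*y + 16; vanishes at y ∈ {-2}. (2, -2): f_x = 0, f = 0 — SINGULAR.
  x = 3: f_y(3, y) = 3*y**2 + 18*y + 23; no integer root y with |y| ≤ 4.
  x = 4: f_y(4, y) = 3*y**2 + 22*y + 28; no integer root y with |y| ≤ 4.
Only singular point on the grid: (2, -2).
Classify: substitute x = 2 + u, y = -2 + v and expand: f = u**3 - u**2*v + 2*u*v**2 + v**3 + v**2.
No constant or linear terms (consistent with a singular point). Quadratic part: v**2. Cubic part: u**3 - u**2*v + 2*u*v**2 + v**3.
The quadratic part v**2 is a perfect square, so there is a single (double) tangent line v = 0, i.e. y = -2. Restricting the cubic part to that line (v = 0) leaves u**3 ≠ 0, so f is not divisible by v and the branch is v² ≈ -u**3 to lowest order — this is a cusp.
Classification: cusp.


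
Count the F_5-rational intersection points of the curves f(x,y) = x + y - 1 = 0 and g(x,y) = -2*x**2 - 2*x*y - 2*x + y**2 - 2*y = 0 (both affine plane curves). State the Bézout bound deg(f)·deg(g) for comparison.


Common zeros: {(2, 4)}; count = 1; Bézout bound = 2.

deg(f) = 1, deg(g) = 2, so Bézout bound = 2.
Scan x ∈ F_5. For each x, list the y ∈ F_5 with f(x, y) ≡ 0 and those with g(x, y) ≡ 0 (mod 5); the common zeros in that column are the intersection.
  x = 0: f ≡ 0 at y ∈ {1}; g ≡ 0 at y ∈ {0, 2}; common: ∅.
  x = 1: f ≡ 0 at y ∈ {0}; g ≡ 0 at y ∈ ∅; common: ∅.
  x = 2: f ≡ 0 at y ∈ {4}; g ≡ 0 at y ∈ {2, 4}; common: {4}.
  x = 3: f ≡ 0 at y ∈ {3}; g ≡ 0 at y ∈ {4}; common: ∅.
  x = 4: f ≡ 0 at y ∈ {2}; g ≡ 0 at y ∈ {0}; common: ∅.
Collecting: common zeros = {(2, 4)}, so the count is 1.
Comparison with the Bézout bound: 1 ≤ 2 = deg(f)·deg(g), as expected for curves with no common component (the affine F_5-count falls short of the bound because intersections may lie at infinity, over extension fields, or carry multiplicity).


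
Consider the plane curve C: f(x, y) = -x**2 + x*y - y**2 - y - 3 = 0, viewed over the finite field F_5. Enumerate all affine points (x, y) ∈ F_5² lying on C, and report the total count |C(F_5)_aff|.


Affine F_5-points: {(0, 1), (0, 3), (1, 1), (1, 4), (3, 3), (3, 4)}; count = 6.

For each of the 25 pairs (x, y) ∈ F_5², evaluate f(x, y) mod 5. Record the zeros.
  x = 0: [0↦2, 1↦0, 2↦1, 3↦0, 4↦2]  zeros at y ∈ {1, 3}
  x = 1: [0↦1, 1↦0, 2↦2, 3↦2, 4↦0]  zeros at y ∈ {1, 4}
  x = 2: [0↦3, 1↦3, 2↦1, 3↦2, 4↦1]  zeros at y ∈ ∅
  x = 3: [0↦3, 1↦4, 2↦3, 3↦0, 4↦0]  zeros at y ∈ {3, 4}
  x = 4: [0↦1, 1↦3, 2↦3, 3↦1, 4↦2]  zeros at y ∈ ∅
Collecting zeros: affine points = {(0, 1), (0, 3), (1, 1), (1, 4), (3, 3), (3, 4)}.
Total count |C(F_5)_aff| = 6.


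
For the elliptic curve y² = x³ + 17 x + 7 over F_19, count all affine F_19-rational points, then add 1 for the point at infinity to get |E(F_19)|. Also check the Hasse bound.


Affine points = {(0, 8), (0, 11), (1, 5), (1, 14), (2, 7), (2, 12), (3, 3), (3, 16), (4, 5), (4, 14), (8, 3), (8, 16), (11, 9), (11, 10), (12, 1), (12, 18), (14, 5), (14, 14), (16, 9), (16, 10)}; affine count = 20; |E(F_19)| = 21.

Discriminant check: Δ ∝ 4a³ + 27b² = 4·17³ + 27·7² = 4·4913 + 27·49 ≡ 18 (mod 19). Nonzero ⇒ E is nonsingular.
For each x ∈ F_19, compute rhs = x³ + 17·x + 7 mod 19, then count y ∈ F_19 with y² ≡ rhs.
  x = 0: rhs = 7, matching y values: 8, 11 (2 points).
  x = 1: rhs = 6, matching y values: 5, 14 (2 points).
  x = 2: rhs = 11, matching y values: 7, 12 (2 points).
  x = 3: rhs = 9, matching y values: 3, 16 (2 points).
  x = 4: rhs = 6, matching y values: 5, 14 (2 points).
  x = 5: rhs = 8, matching y values: none (0 points).
  x = 6: rhs = 2, matching y values: none (0 points).
  x = 7: rhs = 13, matching y values: none (0 points).
  x = 8: rhs = 9, matching y values: 3, 16 (2 points).
  x = 9: rhs = 15, matching y values: none (0 points).
  x = 10: rhs = 18, matching y values: none (0 points).
  x = 11: rhs = 5, matching y values: 9, 10 (2 points).
  x = 12: rhs = 1, matching y values: 1, 18 (2 points).
  x = 13: rhs = 12, matching y values: none (0 points).
  x = 14: rhs = 6, matching y values: 5, 14 (2 points).
  x = 15: rhs = 8, matching y values: none (0 points).
  x = 16: rhs = 5, matching y values: 9, 10 (2 points).
  x = 17: rhs = 3, matching y values: none (0 points).
  x = 18: rhs = 8, matching y values: none (0 points).
Total affine count: 20.
Full point count |E(F_19)| = 20 + 1 = 21.
Hasse bound: |21 − (19+1)| = |1| = 1 ≤ 2√19 ≈ 8.7178 ✓.


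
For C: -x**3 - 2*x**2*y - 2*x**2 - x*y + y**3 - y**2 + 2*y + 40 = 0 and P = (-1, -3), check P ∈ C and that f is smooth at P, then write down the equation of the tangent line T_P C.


Tangent line at P: -8*x + 34*y + 94 = 0.

Step 1: f(-1, -3) = 0, so P lies on C.
Step 2: partial derivatives
  f_x(x, y) = -3*x**2 - 4*x*y - 4*x - y, f_y(x, y) = -2*x**2 - x + 3*y**2 - 2*y + 2.
  f_x(P) = -8, f_y(P) = 34 (gradient nonzero, so P is smooth).
Step 3: tangent line at P: -8·(x − -1) + 34·(y − -3) = 0.
Expanding: -8*x + 34*y + 94 = 0.


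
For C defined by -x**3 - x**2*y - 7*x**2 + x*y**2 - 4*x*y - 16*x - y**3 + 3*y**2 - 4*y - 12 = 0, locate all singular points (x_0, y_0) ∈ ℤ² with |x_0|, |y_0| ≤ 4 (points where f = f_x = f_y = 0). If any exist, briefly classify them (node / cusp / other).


Singular points: {(-2, 0)}; classification: node.

Compute partial derivatives:
  f_x = -3*x**2 - 2*x*y - 14*x + y**2 - 4*y - 16.
  f_y = -x**2 + 2*x*y - 4*x - 3*y**2 + 6*y - 4.
Scan x_0 ∈ {−4, ..., 4}. For each x_0, f_y(x_0, y) is a polynomial in y; find its integer roots y ∈ {−4, ..., 4}, then test f_x and f at those candidates.
  x = -4: f_y(-4, y) = -3*y**2 - 2*y - 4; no integer root y with |y| ≤ 4.
  x = -3: f_y(-3, y) = -3*y**2 - 1; no integer root y with |y| ≤ 4.
  x = -2: f_y(-2, y) = -3*y**2 + 2*y; vanishes at y ∈ {0}. (-2, 0): f_x = 0, f = 0 — SINGULAR.
  x = -1: f_y(-1, y) = -3*y**2 + 4*y - 1; vanishes at y ∈ {1}. (-1, 1): f_x = -6 ≠ 0.
  x = 0: f_y(0, y) = -3*y**2 + 6*y - 4; no integer root y with |y| ≤ 4.
  x = 1: f_y(1, y) = -3*y**2 + 8*y - 9; no integer root y with |y| ≤ 4.
  x = 2: f_y(2, y) = -3*y**2 + 10*y - 16; no integer root y with |y| ≤ 4.
  x = 3: f_y(3, y) = -3*y**2 + 12*y - 25; no integer root y with |y| ≤ 4.
  x = 4: f_y(4, y) = -3*y**2 + 14*y - 36; no integer root y with |y| ≤ 4.
Only singular point on the grid: (-2, 0).
Classify: substitute x = -2 + u, y = 0 + v and expand: f = -u**3 - u**2*v - u**2 + u*v**2 - v**3 + v**2.
No constant or linear terms (consistent with a singular point). Quadratic part: -u**2 + v**2. Cubic part: -u**3 - u**2*v + u*v**2 - v**3.
The quadratic part v**2 - u**2 = (v − u)(v + u) splits into two distinct linear factors, so there are two distinct tangent lines y − 0 = ±(x − -2) — this is a node (ordinary double point).
Classification: node.


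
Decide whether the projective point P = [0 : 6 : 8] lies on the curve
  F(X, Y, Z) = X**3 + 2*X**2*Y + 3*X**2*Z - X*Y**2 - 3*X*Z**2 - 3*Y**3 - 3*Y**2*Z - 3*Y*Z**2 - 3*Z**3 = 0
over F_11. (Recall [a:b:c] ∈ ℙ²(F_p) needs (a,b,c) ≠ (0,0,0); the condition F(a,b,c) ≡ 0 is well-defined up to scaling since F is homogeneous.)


F(0,6,8) ≡ 2 (mod 11); P is NOT on the curve.

Evaluate F(0, 6, 8) term-by-term (mod 11).
  X**3 ↦ 1·0·1·1 = 0
  2*X**2*Y ↦ 2·0·6·1 = 0
  3*X**2*Z ↦ 3·0·1·8 = 0
  -X*Y**2 ↦ -1·0·36·1 = 0
  -3*X*Z**2 ↦ -3·0·1·64 = 0
  -3*Y**3 ↦ -3·1·216·1 = -648
  -3*Y**2*Z ↦ -3·1·36·8 = -864
  -3*Y*Z**2 ↦ -3·1·6·64 = -1152
  -3*Z**3 ↦ -3·1·1·512 = -1536
Sum: F(0, 6, 8) = (0) + (0) + (0) + (0) + (0) + (-648) + (-864) + (-1152) + (-1536) = -4200.
Reducing mod 11: -4200 ≡ 2 (mod 11).
Since F(a, b, c) ≡ 2 ≠ 0 (mod 11), P does NOT lie on the curve.


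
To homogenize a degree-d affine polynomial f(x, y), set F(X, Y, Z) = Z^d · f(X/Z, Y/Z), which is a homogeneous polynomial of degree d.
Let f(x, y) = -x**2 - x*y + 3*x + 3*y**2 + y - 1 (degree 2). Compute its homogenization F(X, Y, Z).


F(X, Y, Z) = -X**2 - X*Y + 3*X*Z + 3*Y**2 + Y*Z - Z**2

deg(f) = 2.
Substitute x = X/Z, y = Y/Z into f, then multiply by Z^2.
  monomial -1·x^2·y^0 ↦ -1·X^2·Y^0·Z^0.
  monomial -1·x^1·y^1 ↦ -1·X^1·Y^1·Z^0.
  monomial 3·x^1·y^0 ↦ 3·X^1·Y^0·Z^1.
  monomial 3·x^0·y^2 ↦ 3·X^0·Y^2·Z^0.
  monomial 1·x^0·y^1 ↦ 1·X^0·Y^1·Z^1.
  monomial -1·x^0·y^0 ↦ -1·X^0·Y^0·Z^2.
Collecting: F(X, Y, Z) = -X**2 - X*Y + 3*X*Z + 3*Y**2 + Y*Z - Z**2.


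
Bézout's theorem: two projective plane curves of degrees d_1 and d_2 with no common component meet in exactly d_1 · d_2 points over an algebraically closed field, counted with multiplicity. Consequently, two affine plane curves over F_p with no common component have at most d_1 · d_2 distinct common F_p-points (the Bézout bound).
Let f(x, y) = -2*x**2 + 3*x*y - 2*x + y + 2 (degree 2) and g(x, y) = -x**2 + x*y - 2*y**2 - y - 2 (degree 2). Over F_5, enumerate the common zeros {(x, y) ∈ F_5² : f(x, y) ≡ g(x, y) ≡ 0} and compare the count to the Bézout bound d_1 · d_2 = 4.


Common zeros: ∅; count = 0; Bézout bound = 4.

deg(f) = 2, deg(g) = 2, so Bézout bound = 4.
Scan x ∈ F_5. For each x, list the y ∈ F_5 with f(x, y) ≡ 0 and those with g(x, y) ≡ 0 (mod 5); the common zeros in that column are the intersection.
  x = 0: f ≡ 0 at y ∈ {3}; g ≡ 0 at y ∈ {1}; common: ∅.
  x = 1: f ≡ 0 at y ∈ {3}; g ≡ 0 at y ∈ {1, 4}; common: ∅.
  x = 2: f ≡ 0 at y ∈ {0}; g ≡ 0 at y ∈ ∅; common: ∅.
  x = 3: f ≡ 0 at y ∈ ∅; g ≡ 0 at y ∈ {2, 4}; common: ∅.
  x = 4: f ≡ 0 at y ∈ {1}; g ≡ 0 at y ∈ {2}; common: ∅.
Collecting: common zeros = ∅, so the count is 0.
Comparison with the Bézout bound: 0 ≤ 4 = deg(f)·deg(g), as expected for curves with no common component (the affine F_5-count falls short of the bound because intersections may lie at infinity, over extension fields, or carry multiplicity).


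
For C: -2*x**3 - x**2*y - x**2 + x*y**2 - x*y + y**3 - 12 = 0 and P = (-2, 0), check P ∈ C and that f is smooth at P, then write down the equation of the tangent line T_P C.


Tangent line at P: -20*x - 2*y - 40 = 0.

Step 1: f(-2, 0) = 0, so P lies on C.
Step 2: partial derivatives
  f_x(x, y) = -6*x**2 - 2*x*y - 2*x + y**2 - y, f_y(x, y) = -x**2 + 2*x*y - x + 3*y**2.
  f_x(P) = -20, f_y(P) = -2 (gradient nonzero, so P is smooth).
Step 3: tangent line at P: -20·(x − -2) + -2·(y − 0) = 0.
Expanding: -20*x - 2*y - 40 = 0.


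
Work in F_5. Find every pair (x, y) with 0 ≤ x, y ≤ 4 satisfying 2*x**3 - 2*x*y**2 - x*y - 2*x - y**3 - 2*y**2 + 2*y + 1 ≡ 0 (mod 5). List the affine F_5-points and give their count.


Affine F_5-points: {(0, 1)}; count = 1.

For each of the 25 pairs (x, y) ∈ F_5², evaluate f(x, y) mod 5. Record the zeros.
  x = 0: [0↦1, 1↦0, 2↦4, 3↦2, 4↦3]  zeros at y ∈ {1}
  x = 1: [0↦1, 1↦2, 2↦4, 3↦1, 4↦2]  zeros at y ∈ ∅
  x = 2: [0↦3, 1↦1, 2↦1, 3↦2, 4↦3]  zeros at y ∈ ∅
  x = 3: [0↦4, 1↦4, 2↦2, 3↦2, 4↦3]  zeros at y ∈ ∅
  x = 4: [0↦1, 1↦3, 2↦4, 3↦3, 4↦4]  zeros at y ∈ ∅
Collecting zeros: affine points = {(0, 1)}.
Total count |C(F_5)_aff| = 1.


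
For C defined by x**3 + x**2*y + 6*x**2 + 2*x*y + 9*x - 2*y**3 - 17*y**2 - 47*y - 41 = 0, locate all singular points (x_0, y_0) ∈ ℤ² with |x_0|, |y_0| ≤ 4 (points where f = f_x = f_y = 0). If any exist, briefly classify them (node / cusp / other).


Singular points: {(-1, -3)}; classification: cusp.

Compute partial derivatives:
  f_x = 3*x**2 + 2*x*y + 12*x + 2*y + 9.
  f_y = x**2 + 2*x - 6*y**2 - 34*y - 47.
Scan x_0 ∈ {−4, ..., 4}. For each x_0, f_y(x_0, y) is a polynomial in y; find its integer roots y ∈ {−4, ..., 4}, then test f_x and f at those candidates.
  x = -4: f_y(-4, y) = -6*y**2 - 34*y - 39; no integer root y with |y| ≤ 4.
  x = -3: f_y(-3, y) = -6*y**2 - 34*y - 44; vanishes at y ∈ {-2}. (-3, -2): f_x = 8 ≠ 0.
  x = -2: f_y(-2, y) = -6*y**2 - 34*y - 47; no integer root y with |y| ≤ 4.
  x = -1: f_y(-1, y) = -6*y**2 - 34*y - 48; vanishes at y ∈ {-3}. (-1, -3): f_x = 0, f = 0 — SINGULAR.
  x = 0: f_y(0, y) = -6*y**2 - 34*y - 47; no integer root y with |y| ≤ 4.
  x = 1: f_y(1, y) = -6*y**2 - 34*y - 44; vanishes at y ∈ {-2}. (1, -2): f_x = 16 ≠ 0.
  x = 2: f_y(2, y) = -6*y**2 - 34*y - 39; no integer root y with |y| ≤ 4.
  x = 3: f_y(3, y) = -6*y**2 - 34*y - 32; no integer root y with |y| ≤ 4.
  x = 4: f_y(4, y) = -6*y**2 - 34*y - 23; no integer root y with |y| ≤ 4.
Only singular point on the grid: (-1, -3).
Classify: substitute x = -1 + u, y = -3 + v and expand: f = u**3 + u**2*v - 2*v**3 + v**2.
No constant or linear terms (consistent with a singular point). Quadratic part: v**2. Cubic part: u**3 + u**2*v - 2*v**3.
The quadratic part v**2 is a perfect square, so there is a single (double) tangent line v = 0, i.e. y = -3. Restricting the cubic part to that line (v = 0) leaves u**3 ≠ 0, so f is not divisible by v and the branch is v² ≈ -u**3 to lowest order — this is a cusp.
Classification: cusp.


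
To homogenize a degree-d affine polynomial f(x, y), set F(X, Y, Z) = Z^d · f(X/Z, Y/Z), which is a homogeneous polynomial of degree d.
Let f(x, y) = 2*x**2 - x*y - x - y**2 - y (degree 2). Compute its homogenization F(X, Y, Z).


F(X, Y, Z) = 2*X**2 - X*Y - X*Z - Y**2 - Y*Z

deg(f) = 2.
Substitute x = X/Z, y = Y/Z into f, then multiply by Z^2.
  monomial 2·x^2·y^0 ↦ 2·X^2·Y^0·Z^0.
  monomial -1·x^1·y^1 ↦ -1·X^1·Y^1·Z^0.
  monomial -1·x^1·y^0 ↦ -1·X^1·Y^0·Z^1.
  monomial -1·x^0·y^2 ↦ -1·X^0·Y^2·Z^0.
  monomial -1·x^0·y^1 ↦ -1·X^0·Y^1·Z^1.
Collecting: F(X, Y, Z) = 2*X**2 - X*Y - X*Z - Y**2 - Y*Z.


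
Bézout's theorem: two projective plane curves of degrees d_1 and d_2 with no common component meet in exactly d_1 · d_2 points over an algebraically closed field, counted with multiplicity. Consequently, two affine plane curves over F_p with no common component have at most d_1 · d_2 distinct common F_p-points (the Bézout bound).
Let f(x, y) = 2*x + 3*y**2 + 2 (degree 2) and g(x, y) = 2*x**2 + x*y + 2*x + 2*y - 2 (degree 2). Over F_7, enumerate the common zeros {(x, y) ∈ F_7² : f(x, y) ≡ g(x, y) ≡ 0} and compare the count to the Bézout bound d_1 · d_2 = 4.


Common zeros: {(3, 4)}; count = 1; Bézout bound = 4.

deg(f) = 2, deg(g) = 2, so Bézout bound = 4.
Scan x ∈ F_7. For each x, list the y ∈ F_7 with f(x, y) ≡ 0 and those with g(x, y) ≡ 0 (mod 7); the common zeros in that column are the intersection.
  x = 0: f ≡ 0 at y ∈ {2, 5}; g ≡ 0 at y ∈ {1}; common: ∅.
  x = 1: f ≡ 0 at y ∈ {1, 6}; g ≡ 0 at y ∈ {4}; common: ∅.
  x = 2: f ≡ 0 at y ∈ ∅; g ≡ 0 at y ∈ {1}; common: ∅.
  x = 3: f ≡ 0 at y ∈ {3, 4}; g ≡ 0 at y ∈ {4}; common: {4}.
  x = 4: f ≡ 0 at y ∈ ∅; g ≡ 0 at y ∈ {3}; common: ∅.
  x = 5: f ≡ 0 at y ∈ ∅; g ≡ 0 at y ∈ ∅; common: ∅.
  x = 6: f ≡ 0 at y ∈ {0}; g ≡ 0 at y ∈ {2}; common: ∅.
Collecting: common zeros = {(3, 4)}, so the count is 1.
Comparison with the Bézout bound: 1 ≤ 4 = deg(f)·deg(g), as expected for curves with no common component (the affine F_7-count falls short of the bound because intersections may lie at infinity, over extension fields, or carry multiplicity).


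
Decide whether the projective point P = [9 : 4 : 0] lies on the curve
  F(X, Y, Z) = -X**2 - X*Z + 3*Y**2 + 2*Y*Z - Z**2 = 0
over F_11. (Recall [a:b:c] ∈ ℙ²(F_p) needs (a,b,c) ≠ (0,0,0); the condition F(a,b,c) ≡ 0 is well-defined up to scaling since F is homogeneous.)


F(9,4,0) ≡ 0 (mod 11); P is on the curve.

Evaluate F(9, 4, 0) term-by-term (mod 11).
  -X**2 ↦ -1·81·1·1 = -81
  -X*Z ↦ -1·9·1·0 = 0
  3*Y**2 ↦ 3·1·16·1 = 48
  2*Y*Z ↦ 2·1·4·0 = 0
  -Z**2 ↦ -1·1·1·0 = 0
Sum: F(9, 4, 0) = (-81) + (0) + (48) + (0) + (0) = -33.
Reducing mod 11: -33 ≡ 0 (mod 11).
Since F(a, b, c) ≡ 0 (mod 11), P lies on the curve.


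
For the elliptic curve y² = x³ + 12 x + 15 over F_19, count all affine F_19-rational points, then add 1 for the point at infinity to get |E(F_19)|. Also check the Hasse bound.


Affine points = {(1, 3), (1, 16), (2, 3), (2, 16), (7, 9), (7, 10), (9, 4), (9, 15), (12, 5), (12, 14), (14, 1), (14, 18), (15, 6), (15, 13), (16, 3), (16, 16)}; affine count = 16; |E(F_19)| = 17.

Discriminant check: Δ ∝ 4a³ + 27b² = 4·12³ + 27·15² = 4·1728 + 27·225 ≡ 10 (mod 19). Nonzero ⇒ E is nonsingular.
For each x ∈ F_19, compute rhs = x³ + 12·x + 15 mod 19, then count y ∈ F_19 with y² ≡ rhs.
  x = 0: rhs = 15, matching y values: none (0 points).
  x = 1: rhs = 9, matching y values: 3, 16 (2 points).
  x = 2: rhs = 9, matching y values: 3, 16 (2 points).
  x = 3: rhs = 2, matching y values: none (0 points).
  x = 4: rhs = 13, matching y values: none (0 points).
  x = 5: rhs = 10, matching y values: none (0 points).
  x = 6: rhs = 18, matching y values: none (0 points).
  x = 7: rhs = 5, matching y values: 9, 10 (2 points).
  x = 8: rhs = 15, matching y values: none (0 points).
  x = 9: rhs = 16, matching y values: 4, 15 (2 points).
  x = 10: rhs = 14, matching y values: none (0 points).
  x = 11: rhs = 15, matching y values: none (0 points).
  x = 12: rhs = 6, matching y values: 5, 14 (2 points).
  x = 13: rhs = 12, matching y values: none (0 points).
  x = 14: rhs = 1, matching y values: 1, 18 (2 points).
  x = 15: rhs = 17, matching y values: 6, 13 (2 points).
  x = 16: rhs = 9, matching y values: 3, 16 (2 points).
  x = 17: rhs = 2, matching y values: none (0 points).
  x = 18: rhs = 2, matching y values: none (0 points).
Total affine count: 16.
Full point count |E(F_19)| = 16 + 1 = 17.
Hasse bound: |17 − (19+1)| = |-3| = 3 ≤ 2√19 ≈ 8.7178 ✓.


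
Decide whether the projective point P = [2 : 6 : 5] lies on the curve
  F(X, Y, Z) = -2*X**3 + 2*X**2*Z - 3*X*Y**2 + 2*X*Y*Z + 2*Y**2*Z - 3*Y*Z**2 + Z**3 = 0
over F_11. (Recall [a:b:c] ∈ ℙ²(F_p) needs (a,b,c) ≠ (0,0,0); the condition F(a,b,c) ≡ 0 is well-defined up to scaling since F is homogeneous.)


F(2,6,5) ≡ 7 (mod 11); P is NOT on the curve.

Evaluate F(2, 6, 5) term-by-term (mod 11).
  -2*X**3 ↦ -2·8·1·1 = -16
  2*X**2*Z ↦ 2·4·1·5 = 40
  -3*X*Y**2 ↦ -3·2·36·1 = -216
  2*X*Y*Z ↦ 2·2·6·5 = 120
  2*Y**2*Z ↦ 2·1·36·5 = 360
  -3*Y*Z**2 ↦ -3·1·6·25 = -450
  Z**3 ↦ 1·1·1·125 = 125
Sum: F(2, 6, 5) = (-16) + (40) + (-216) + (120) + (360) + (-450) + (125) = -37.
Reducing mod 11: -37 ≡ 7 (mod 11).
Since F(a, b, c) ≡ 7 ≠ 0 (mod 11), P does NOT lie on the curve.


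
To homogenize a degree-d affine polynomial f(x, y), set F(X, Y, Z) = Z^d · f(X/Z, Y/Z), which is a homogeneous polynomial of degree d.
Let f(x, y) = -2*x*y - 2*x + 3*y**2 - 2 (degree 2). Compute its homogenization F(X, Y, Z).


F(X, Y, Z) = -2*X*Y - 2*X*Z + 3*Y**2 - 2*Z**2

deg(f) = 2.
Substitute x = X/Z, y = Y/Z into f, then multiply by Z^2.
  monomial -2·x^1·y^1 ↦ -2·X^1·Y^1·Z^0.
  monomial -2·x^1·y^0 ↦ -2·X^1·Y^0·Z^1.
  monomial 3·x^0·y^2 ↦ 3·X^0·Y^2·Z^0.
  monomial -2·x^0·y^0 ↦ -2·X^0·Y^0·Z^2.
Collecting: F(X, Y, Z) = -2*X*Y - 2*X*Z + 3*Y**2 - 2*Z**2.


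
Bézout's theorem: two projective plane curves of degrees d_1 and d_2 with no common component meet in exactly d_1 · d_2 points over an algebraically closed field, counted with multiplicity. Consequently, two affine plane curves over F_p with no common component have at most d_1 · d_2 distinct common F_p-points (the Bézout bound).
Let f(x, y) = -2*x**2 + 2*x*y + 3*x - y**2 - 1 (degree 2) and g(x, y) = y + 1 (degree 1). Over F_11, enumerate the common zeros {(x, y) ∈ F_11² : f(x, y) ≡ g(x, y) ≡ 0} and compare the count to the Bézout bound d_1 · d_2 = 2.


Common zeros: ∅; count = 0; Bézout bound = 2.

deg(f) = 2, deg(g) = 1, so Bézout bound = 2.
Scan x ∈ F_11. For each x, list the y ∈ F_11 with f(x, y) ≡ 0 and those with g(x, y) ≡ 0 (mod 11); the common zeros in that column are the intersection.
  x = 0: f ≡ 0 at y ∈ ∅; g ≡ 0 at y ∈ {10}; common: ∅.
  x = 1: f ≡ 0 at y ∈ {0, 2}; g ≡ 0 at y ∈ {10}; common: ∅.
  x = 2: f ≡ 0 at y ∈ {1, 3}; g ≡ 0 at y ∈ {10}; common: ∅.
  x = 3: f ≡ 0 at y ∈ ∅; g ≡ 0 at y ∈ {10}; common: ∅.
  x = 4: f ≡ 0 at y ∈ ∅; g ≡ 0 at y ∈ {10}; common: ∅.
  x = 5: f ≡ 0 at y ∈ {5}; g ≡ 0 at y ∈ {10}; common: ∅.
  x = 6: f ≡ 0 at y ∈ {0, 1}; g ≡ 0 at y ∈ {10}; common: ∅.
  x = 7: f ≡ 0 at y ∈ {5, 9}; g ≡ 0 at y ∈ {10}; common: ∅.
  x = 8: f ≡ 0 at y ∈ {2, 3}; g ≡ 0 at y ∈ {10}; common: ∅.
  x = 9: f ≡ 0 at y ∈ {9}; g ≡ 0 at y ∈ {10}; common: ∅.
  x = 10: f ≡ 0 at y ∈ ∅; g ≡ 0 at y ∈ {10}; common: ∅.
Collecting: common zeros = ∅, so the count is 0.
Comparison with the Bézout bound: 0 ≤ 2 = deg(f)·deg(g), as expected for curves with no common component (the affine F_11-count falls short of the bound because intersections may lie at infinity, over extension fields, or carry multiplicity).


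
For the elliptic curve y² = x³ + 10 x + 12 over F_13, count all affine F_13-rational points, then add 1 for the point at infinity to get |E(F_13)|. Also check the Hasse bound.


Affine points = {(0, 5), (0, 8), (1, 6), (1, 7), (2, 1), (2, 12), (3, 2), (3, 11), (4, 5), (4, 8), (7, 3), (7, 10), (9, 5), (9, 8), (11, 6), (11, 7), (12, 1), (12, 12)}; affine count = 18; |E(F_13)| = 19.

Discriminant check: Δ ∝ 4a³ + 27b² = 4·10³ + 27·12² = 4·1000 + 27·144 ≡ 10 (mod 13). Nonzero ⇒ E is nonsingular.
For each x ∈ F_13, compute rhs = x³ + 10·x + 12 mod 13, then count y ∈ F_13 with y² ≡ rhs.
  x = 0: rhs = 12, matching y values: 5, 8 (2 points).
  x = 1: rhs = 10, matching y values: 6, 7 (2 points).
  x = 2: rhs = 1, matching y values: 1, 12 (2 points).
  x = 3: rhs = 4, matching y values: 2, 11 (2 points).
  x = 4: rhs = 12, matching y values: 5, 8 (2 points).
  x = 5: rhs = 5, matching y values: none (0 points).
  x = 6: rhs = 2, matching y values: none (0 points).
  x = 7: rhs = 9, matching y values: 3, 10 (2 points).
  x = 8: rhs = 6, matching y values: none (0 points).
  x = 9: rhs = 12, matching y values: 5, 8 (2 points).
  x = 10: rhs = 7, matching y values: none (0 points).
  x = 11: rhs = 10, matching y values: 6, 7 (2 points).
  x = 12: rhs = 1, matching y values: 1, 12 (2 points).
Total affine count: 18.
Full point count |E(F_13)| = 18 + 1 = 19.
Hasse bound: |19 − (13+1)| = |5| = 5 ≤ 2√13 ≈ 7.2111 ✓.


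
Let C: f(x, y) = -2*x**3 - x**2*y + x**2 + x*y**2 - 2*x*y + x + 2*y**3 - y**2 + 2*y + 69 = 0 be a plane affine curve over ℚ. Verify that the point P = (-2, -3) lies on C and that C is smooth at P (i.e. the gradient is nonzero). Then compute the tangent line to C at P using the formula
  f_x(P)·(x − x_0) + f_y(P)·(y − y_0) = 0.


Tangent line at P: -24*x + 74*y + 174 = 0.

Step 1: f(-2, -3) = 0, so P lies on C.
Step 2: partial derivatives
  f_x(x, y) = -6*x**2 - 2*x*y + 2*x + y**2 - 2*y + 1, f_y(x, y) = -x**2 + 2*x*y - 2*x + 6*y**2 - 2*y + 2.
  f_x(P) = -24, f_y(P) = 74 (gradient nonzero, so P is smooth).
Step 3: tangent line at P: -24·(x − -2) + 74·(y − -3) = 0.
Expanding: -24*x + 74*y + 174 = 0.


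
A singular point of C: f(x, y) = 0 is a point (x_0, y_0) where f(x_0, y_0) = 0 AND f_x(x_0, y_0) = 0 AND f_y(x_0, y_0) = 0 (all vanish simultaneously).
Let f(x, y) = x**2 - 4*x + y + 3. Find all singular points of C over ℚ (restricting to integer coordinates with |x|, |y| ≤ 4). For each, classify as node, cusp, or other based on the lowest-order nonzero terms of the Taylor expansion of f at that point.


No singular points in the scanned grid; C is smooth there.

Compute partial derivatives:
  f_x = 2*x - 4.
  f_y = 1.
f_y = 1 is a nonzero constant, so f_y never vanishes: no point (x, y) can satisfy f = f_x = f_y = 0. In particular no (x, y) ∈ {−4, ..., 4}² is singular; the curve is smooth.


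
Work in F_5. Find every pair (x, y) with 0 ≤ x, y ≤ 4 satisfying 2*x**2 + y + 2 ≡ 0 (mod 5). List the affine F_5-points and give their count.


Affine F_5-points: {(0, 3), (1, 1), (2, 0), (3, 0), (4, 1)}; count = 5.

For each of the 25 pairs (x, y) ∈ F_5², evaluate f(x, y) mod 5. Record the zeros.
  x = 0: [0↦2, 1↦3, 2↦4, 3↦0, 4↦1]  zeros at y ∈ {3}
  x = 1: [0↦4, 1↦0, 2↦1, 3↦2, 4↦3]  zeros at y ∈ {1}
  x = 2: [0↦0, 1↦1, 2↦2, 3↦3, 4↦4]  zeros at y ∈ {0}
  x = 3: [0↦0, 1↦1, 2↦2, 3↦3, 4↦4]  zeros at y ∈ {0}
  x = 4: [0↦4, 1↦0, 2↦1, 3↦2, 4↦3]  zeros at y ∈ {1}
Collecting zeros: affine points = {(0, 3), (1, 1), (2, 0), (3, 0), (4, 1)}.
Total count |C(F_5)_aff| = 5.


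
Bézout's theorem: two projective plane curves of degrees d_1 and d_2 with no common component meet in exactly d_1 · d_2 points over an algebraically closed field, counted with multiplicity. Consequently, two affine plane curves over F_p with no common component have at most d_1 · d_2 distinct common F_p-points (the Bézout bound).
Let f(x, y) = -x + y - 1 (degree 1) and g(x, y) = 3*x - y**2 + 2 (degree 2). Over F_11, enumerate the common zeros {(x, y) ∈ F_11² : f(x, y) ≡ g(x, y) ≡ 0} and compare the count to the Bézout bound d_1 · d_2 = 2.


Common zeros: {(4, 5), (8, 9)}; count = 2; Bézout bound = 2.

deg(f) = 1, deg(g) = 2, so Bézout bound = 2.
Scan x ∈ F_11. For each x, list the y ∈ F_11 with f(x, y) ≡ 0 and those with g(x, y) ≡ 0 (mod 11); the common zeros in that column are the intersection.
  x = 0: f ≡ 0 at y ∈ {1}; g ≡ 0 at y ∈ ∅; common: ∅.
  x = 1: f ≡ 0 at y ∈ {2}; g ≡ 0 at y ∈ {4, 7}; common: ∅.
  x = 2: f ≡ 0 at y ∈ {3}; g ≡ 0 at y ∈ ∅; common: ∅.
  x = 3: f ≡ 0 at y ∈ {4}; g ≡ 0 at y ∈ {0}; common: ∅.
  x = 4: f ≡ 0 at y ∈ {5}; g ≡ 0 at y ∈ {5, 6}; common: {5}.
  x = 5: f ≡ 0 at y ∈ {6}; g ≡ 0 at y ∈ ∅; common: ∅.
  x = 6: f ≡ 0 at y ∈ {7}; g ≡ 0 at y ∈ {3, 8}; common: ∅.
  x = 7: f ≡ 0 at y ∈ {8}; g ≡ 0 at y ∈ {1, 10}; common: ∅.
  x = 8: f ≡ 0 at y ∈ {9}; g ≡ 0 at y ∈ {2, 9}; common: {9}.
  x = 9: f ≡ 0 at y ∈ {10}; g ≡ 0 at y ∈ ∅; common: ∅.
  x = 10: f ≡ 0 at y ∈ {0}; g ≡ 0 at y ∈ ∅; common: ∅.
Collecting: common zeros = {(4, 5), (8, 9)}, so the count is 2.
Comparison with the Bézout bound: 2 ≤ 2 = deg(f)·deg(g), as expected for curves with no common component (the bound is attained).


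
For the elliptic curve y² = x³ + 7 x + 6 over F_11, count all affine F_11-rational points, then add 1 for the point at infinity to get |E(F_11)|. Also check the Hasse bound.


Affine points = {(1, 5), (1, 6), (5, 1), (5, 10), (6, 0), (10, 3), (10, 8)}; affine count = 7; |E(F_11)| = 8.

Discriminant check: Δ ∝ 4a³ + 27b² = 4·7³ + 27·6² = 4·343 + 27·36 ≡ 1 (mod 11). Nonzero ⇒ E is nonsingular.
For each x ∈ F_11, compute rhs = x³ + 7·x + 6 mod 11, then count y ∈ F_11 with y² ≡ rhs.
  x = 0: rhs = 6, matching y values: none (0 points).
  x = 1: rhs = 3, matching y values: 5, 6 (2 points).
  x = 2: rhs = 6, matching y values: none (0 points).
  x = 3: rhs = 10, matching y values: none (0 points).
  x = 4: rhs = 10, matching y values: none (0 points).
  x = 5: rhs = 1, matching y values: 1, 10 (2 points).
  x = 6: rhs = 0, matching y values: 0 (1 points).
  x = 7: rhs = 2, matching y values: none (0 points).
  x = 8: rhs = 2, matching y values: none (0 points).
  x = 9: rhs = 6, matching y values: none (0 points).
  x = 10: rhs = 9, matching y values: 3, 8 (2 points).
Total affine count: 7.
Full point count |E(F_11)| = 7 + 1 = 8.
Hasse bound: |8 − (11+1)| = |-4| = 4 ≤ 2√11 ≈ 6.6332 ✓.


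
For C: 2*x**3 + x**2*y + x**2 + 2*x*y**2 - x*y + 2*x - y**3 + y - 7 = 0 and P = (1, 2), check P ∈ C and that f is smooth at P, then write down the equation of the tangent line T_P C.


Tangent line at P: 20*x - 3*y - 14 = 0.

Step 1: f(1, 2) = 0, so P lies on C.
Step 2: partial derivatives
  f_x(x, y) = 6*x**2 + 2*x*y + 2*x + 2*y**2 - y + 2, f_y(x, y) = x**2 + 4*x*y - x - 3*y**2 + 1.
  f_x(P) = 20, f_y(P) = -3 (gradient nonzero, so P is smooth).
Step 3: tangent line at P: 20·(x − 1) + -3·(y − 2) = 0.
Expanding: 20*x - 3*y - 14 = 0.


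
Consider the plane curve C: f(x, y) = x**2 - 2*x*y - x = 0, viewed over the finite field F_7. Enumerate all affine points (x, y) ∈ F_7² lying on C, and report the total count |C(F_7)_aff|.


Affine F_7-points: {(0, 0), (0, 1), (0, 2), (0, 3), (0, 4), (0, 5), (0, 6), (1, 0), (2, 4), (3, 1), (4, 5), (5, 2), (6, 6)}; count = 13.

For each of the 49 pairs (x, y) ∈ F_7², evaluate f(x, y) mod 7. Record the zeros.
  x = 0: [0↦0, 1↦0, 2↦0, 3↦0, 4↦0, 5↦0, 6↦0]  zeros at y ∈ {0, 1, 2, 3, 4, 5, 6}
  x = 1: [0↦0, 1↦5, 2↦3, 3↦1, 4↦6, 5↦4, 6↦2]  zeros at y ∈ {0}
  x = 2: [0↦2, 1↦5, 2↦1, 3↦4, 4↦0, 5↦3, 6↦6]  zeros at y ∈ {4}
  x = 3: [0↦6, 1↦0, 2↦1, 3↦2, 4↦3, 5↦4, 6↦5]  zeros at y ∈ {1}
  x = 4: [0↦5, 1↦4, 2↦3, 3↦2, 4↦1, 5↦0, 6↦6]  zeros at y ∈ {5}
  x = 5: [0↦6, 1↦3, 2↦0, 3↦4, 4↦1, 5↦5, 6↦2]  zeros at y ∈ {2}
  x = 6: [0↦2, 1↦4, 2↦6, 3↦1, 4↦3, 5↦5, 6↦0]  zeros at y ∈ {6}
Collecting zeros: affine points = {(0, 0), (0, 1), (0, 2), (0, 3), (0, 4), (0, 5), (0, 6), (1, 0), (2, 4), (3, 1), (4, 5), (5, 2), (6, 6)}.
Total count |C(F_7)_aff| = 13.


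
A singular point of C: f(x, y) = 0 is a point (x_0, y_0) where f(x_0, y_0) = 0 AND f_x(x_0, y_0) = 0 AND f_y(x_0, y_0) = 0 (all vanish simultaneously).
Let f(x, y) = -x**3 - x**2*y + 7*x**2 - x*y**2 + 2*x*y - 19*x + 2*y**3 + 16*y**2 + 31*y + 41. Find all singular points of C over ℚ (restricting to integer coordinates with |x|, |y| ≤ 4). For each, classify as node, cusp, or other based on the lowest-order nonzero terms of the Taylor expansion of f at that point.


Singular points: {(3, -2)}; classification: cusp.

Compute partial derivatives:
  f_x = -3*x**2 - 2*x*y + 14*x - y**2 + 2*y - 19.
  f_y = -x**2 - 2*x*y + 2*x + 6*y**2 + 32*y + 31.
Scan x_0 ∈ {−4, ..., 4}. For each x_0, f_y(x_0, y) is a polynomial in y; find its integer roots y ∈ {−4, ..., 4}, then test f_x and f at those candidates.
  x = -4: f_y(-4, y) = 6*y**2 + 40*y + 7; no integer root y with |y| ≤ 4.
  x = -3: f_y(-3, y) = 6*y**2 + 38*y + 16; no integer root y with |y| ≤ 4.
  x = -2: f_y(-2, y) = 6*y**2 + 36*y + 23; no integer root y with |y| ≤ 4.
  x = -1: f_y(-1, y) = 6*y**2 + 34*y + 28; vanishes at y ∈ {-1}. (-1, -1): f_x = -41 ≠ 0.
  x = 0: f_y(0, y) = 6*y**2 + 32*y + 31; no integer root y with |y| ≤ 4.
  x = 1: f_y(1, y) = 6*y**2 + 30*y + 32; no integer root y with |y| ≤ 4.
  x = 2: f_y(2, y) = 6*y**2 + 28*y + 31; no integer root y with |y| ≤ 4.
  x = 3: f_y(3, y) = 6*y**2 + 26*y + 28; vanishes at y ∈ {-2}. (3, -2): f_x = 0, f = 0 — SINGULAR.
  x = 4: f_y(4, y) = 6*y**2 + 24*y + 23; no integer root y with |y| ≤ 4.
Only singular point on the grid: (3, -2).
Classify: substitute x = 3 + u, y = -2 + v and expand: f = -u**3 - u**2*v - u*v**2 + 2*v**3 + v**2.
No constant or linear terms (consistent with a singular point). Quadratic part: v**2. Cubic part: -u**3 - u**2*v - u*v**2 + 2*v**3.
The quadratic part v**2 is a perfect square, so there is a single (double) tangent line v = 0, i.e. y = -2. Restricting the cubic part to that line (v = 0) leaves -u**3 ≠ 0, so f is not divisible by v and the branch is v² ≈ u**3 to lowest order — this is a cusp.
Classification: cusp.


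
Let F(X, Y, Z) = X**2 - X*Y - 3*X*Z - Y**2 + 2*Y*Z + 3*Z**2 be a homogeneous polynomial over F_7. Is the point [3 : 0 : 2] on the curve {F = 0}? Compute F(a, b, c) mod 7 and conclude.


F(3,0,2) ≡ 3 (mod 7); P is NOT on the curve.

Evaluate F(3, 0, 2) term-by-term (mod 7).
  X**2 ↦ 1·9·1·1 = 9
  -X*Y ↦ -1·3·0·1 = 0
  -3*X*Z ↦ -3·3·1·2 = -18
  -Y**2 ↦ -1·1·0·1 = 0
  2*Y*Z ↦ 2·1·0·2 = 0
  3*Z**2 ↦ 3·1·1·4 = 12
Sum: F(3, 0, 2) = (9) + (0) + (-18) + (0) + (0) + (12) = 3.
Reducing mod 7: 3 ≡ 3 (mod 7).
Since F(a, b, c) ≡ 3 ≠ 0 (mod 7), P does NOT lie on the curve.


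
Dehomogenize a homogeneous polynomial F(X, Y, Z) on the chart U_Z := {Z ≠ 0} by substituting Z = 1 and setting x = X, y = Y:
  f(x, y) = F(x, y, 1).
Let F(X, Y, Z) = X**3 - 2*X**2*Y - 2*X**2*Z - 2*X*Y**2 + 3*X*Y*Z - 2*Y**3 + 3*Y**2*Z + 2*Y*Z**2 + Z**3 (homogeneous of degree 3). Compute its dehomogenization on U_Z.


f(x, y) = x**3 - 2*x**2*y - 2*x**2 - 2*x*y**2 + 3*x*y - 2*y**3 + 3*y**2 + 2*y + 1

On U_Z we set Z = 1. Each monomial c·X^i·Y^j·Z^k in F becomes c·x^i·y^j·1^k = c·x^i·y^j.
Substituting Z = 1: F(X, Y, 1) = x**3 - 2*x**2*y - 2*x**2 - 2*x*y**2 + 3*x*y - 2*y**3 + 3*y**2 + 2*y + 1.
Note: deg(f) ≤ deg(F) = 3; strict inequality happens when F is divisible by Z (lost terms).


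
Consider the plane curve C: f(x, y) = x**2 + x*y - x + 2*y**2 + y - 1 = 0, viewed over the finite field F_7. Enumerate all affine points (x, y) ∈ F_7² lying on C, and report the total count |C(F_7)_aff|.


Affine F_7-points: {(0, 4), (0, 6), (2, 3), (2, 6), (3, 2), (3, 3), (4, 4)}; count = 7.

For each of the 49 pairs (x, y) ∈ F_7², evaluate f(x, y) mod 7. Record the zeros.
  x = 0: [0↦6, 1↦2, 2↦2, 3↦6, 4↦0, 5↦5, 6↦0]  zeros at y ∈ {4, 6}
  x = 1: [0↦6, 1↦3, 2↦4, 3↦2, 4↦4, 5↦3, 6↦6]  zeros at y ∈ ∅
  x = 2: [0↦1, 1↦6, 2↦1, 3↦0, 4↦3, 5↦3, 6↦0]  zeros at y ∈ {3, 6}
  x = 3: [0↦5, 1↦4, 2↦0, 3↦0, 4↦4, 5↦5, 6↦3]  zeros at y ∈ {2, 3}
  x = 4: [0↦4, 1↦4, 2↦1, 3↦2, 4↦0, 5↦2, 6↦1]  zeros at y ∈ {4}
  x = 5: [0↦5, 1↦6, 2↦4, 3↦6, 4↦5, 5↦1, 6↦1]  zeros at y ∈ ∅
  x = 6: [0↦1, 1↦3, 2↦2, 3↦5, 4↦5, 5↦2, 6↦3]  zeros at y ∈ ∅
Collecting zeros: affine points = {(0, 4), (0, 6), (2, 3), (2, 6), (3, 2), (3, 3), (4, 4)}.
Total count |C(F_7)_aff| = 7.


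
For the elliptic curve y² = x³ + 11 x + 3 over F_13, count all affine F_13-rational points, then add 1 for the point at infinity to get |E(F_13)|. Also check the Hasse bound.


Affine points = {(0, 4), (0, 9), (5, 1), (5, 12), (6, 5), (6, 8), (9, 5), (9, 8), (11, 5), (11, 8), (12, 2), (12, 11)}; affine count = 12; |E(F_13)| = 13.

Discriminant check: Δ ∝ 4a³ + 27b² = 4·11³ + 27·3² = 4·1331 + 27·9 ≡ 3 (mod 13). Nonzero ⇒ E is nonsingular.
For each x ∈ F_13, compute rhs = x³ + 11·x + 3 mod 13, then count y ∈ F_13 with y² ≡ rhs.
  x = 0: rhs = 3, matching y values: 4, 9 (2 points).
  x = 1: rhs = 2, matching y values: none (0 points).
  x = 2: rhs = 7, matching y values: none (0 points).
  x = 3: rhs = 11, matching y values: none (0 points).
  x = 4: rhs = 7, matching y values: none (0 points).
  x = 5: rhs = 1, matching y values: 1, 12 (2 points).
  x = 6: rhs = 12, matching y values: 5, 8 (2 points).
  x = 7: rhs = 7, matching y values: none (0 points).
  x = 8: rhs = 5, matching y values: none (0 points).
  x = 9: rhs = 12, matching y values: 5, 8 (2 points).
  x = 10: rhs = 8, matching y values: none (0 points).
  x = 11: rhs = 12, matching y values: 5, 8 (2 points).
  x = 12: rhs = 4, matching y values: 2, 11 (2 points).
Total affine count: 12.
Full point count |E(F_13)| = 12 + 1 = 13.
Hasse bound: |13 − (13+1)| = |-1| = 1 ≤ 2√13 ≈ 7.2111 ✓.


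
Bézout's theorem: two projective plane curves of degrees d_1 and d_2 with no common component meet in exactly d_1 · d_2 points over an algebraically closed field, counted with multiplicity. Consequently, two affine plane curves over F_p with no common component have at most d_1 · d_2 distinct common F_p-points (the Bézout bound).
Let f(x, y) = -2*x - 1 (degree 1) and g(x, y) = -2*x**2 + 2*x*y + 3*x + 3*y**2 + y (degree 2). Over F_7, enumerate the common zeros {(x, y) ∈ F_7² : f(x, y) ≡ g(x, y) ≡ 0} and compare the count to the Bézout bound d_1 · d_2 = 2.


Common zeros: ∅; count = 0; Bézout bound = 2.

deg(f) = 1, deg(g) = 2, so Bézout bound = 2.
Scan x ∈ F_7. For each x, list the y ∈ F_7 with f(x, y) ≡ 0 and those with g(x, y) ≡ 0 (mod 7); the common zeros in that column are the intersection.
  x = 0: f ≡ 0 at y ∈ ∅; g ≡ 0 at y ∈ {0, 2}; common: ∅.
  x = 1: f ≡ 0 at y ∈ ∅; g ≡ 0 at y ∈ {1, 5}; common: ∅.
  x = 2: f ≡ 0 at y ∈ ∅; g ≡ 0 at y ∈ {5}; common: ∅.
  x = 3: f ≡ 0 at y ∈ {0, 1, 2, 3, 4, 5, 6}; g ≡ 0 at y ∈ ∅; common: ∅.
  x = 4: f ≡ 0 at y ∈ ∅; g ≡ 0 at y ∈ ∅; common: ∅.
  x = 5: f ≡ 0 at y ∈ ∅; g ≡ 0 at y ∈ {0, 1}; common: ∅.
  x = 6: f ≡ 0 at y ∈ ∅; g ≡ 0 at y ∈ ∅; common: ∅.
Collecting: common zeros = ∅, so the count is 0.
Comparison with the Bézout bound: 0 ≤ 2 = deg(f)·deg(g), as expected for curves with no common component (the affine F_7-count falls short of the bound because intersections may lie at infinity, over extension fields, or carry multiplicity).
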